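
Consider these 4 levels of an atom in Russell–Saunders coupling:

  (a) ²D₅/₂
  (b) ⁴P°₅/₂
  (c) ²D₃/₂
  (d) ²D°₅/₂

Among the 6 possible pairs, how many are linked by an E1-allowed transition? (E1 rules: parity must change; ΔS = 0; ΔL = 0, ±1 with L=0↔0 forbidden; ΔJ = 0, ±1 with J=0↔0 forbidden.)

(a)–(b): forbidden (ΔS).
(a)–(c): forbidden (parity).
(a)–(d): allowed.
(b)–(c): forbidden (ΔS).
(b)–(d): forbidden (parity, ΔS).
(c)–(d): allowed.
Allowed pairs: 2 of 6.

2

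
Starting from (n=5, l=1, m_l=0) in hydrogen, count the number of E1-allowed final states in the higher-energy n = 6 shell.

4

E1 requires Δl = ±1, so l_f ∈ {0, 2}; with 0 ≤ l_f ≤ n_f−1 = 5, the allowed l_f values are {0, 2}.
For l_f = 0: m_f ∈ {m_i−1, m_i, m_i+1} ∩ [−0, 0] = {0} → 1 state.
For l_f = 2: m_f ∈ {m_i−1, m_i, m_i+1} ∩ [−2, 2] = {-1, 0, 1} → 3 states.
Total: 4.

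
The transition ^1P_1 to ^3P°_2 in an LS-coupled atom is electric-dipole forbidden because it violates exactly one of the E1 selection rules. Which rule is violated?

the ΔS = 0 rule

Initial level: S=0, L=1, J=1, parity even. Final level: S=1, L=1, J=2, parity odd.
Parity must change: even → odd — passes.
ΔS = 0: S: 0 → 1 — fails.
ΔL = 0, ±1 (not L=0↔0): L: 1 → 1, ΔL = +0 — passes.
ΔJ = 0, ±1 (not J=0↔0): J: 1 → 2, ΔJ = +1 — passes.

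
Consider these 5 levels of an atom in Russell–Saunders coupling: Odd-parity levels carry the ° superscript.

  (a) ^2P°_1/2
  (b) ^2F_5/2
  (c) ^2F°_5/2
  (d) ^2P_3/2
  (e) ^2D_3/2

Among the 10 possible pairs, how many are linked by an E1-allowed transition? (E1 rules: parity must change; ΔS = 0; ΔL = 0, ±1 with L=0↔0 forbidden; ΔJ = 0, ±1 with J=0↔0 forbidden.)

4

(a)–(b): forbidden (ΔL, ΔJ).
(a)–(c): forbidden (parity, ΔL, ΔJ).
(a)–(d): allowed.
(a)–(e): allowed.
(b)–(c): allowed.
(b)–(d): forbidden (parity, ΔL).
(b)–(e): forbidden (parity).
(c)–(d): forbidden (ΔL).
(c)–(e): allowed.
(d)–(e): forbidden (parity).
Allowed pairs: 4 of 10.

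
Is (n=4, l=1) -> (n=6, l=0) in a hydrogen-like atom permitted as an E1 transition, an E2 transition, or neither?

Δl = 0 − 1 = -1; l_i + l_f = 1.
E1 (Δl = ±1): satisfied.
E2 (Δl = 0,±2, l_i+l_f ≥ 2): not satisfied.

E1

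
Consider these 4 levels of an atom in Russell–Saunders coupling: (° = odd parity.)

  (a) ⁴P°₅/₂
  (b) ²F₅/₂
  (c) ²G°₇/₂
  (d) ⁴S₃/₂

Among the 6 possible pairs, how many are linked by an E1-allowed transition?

2

(a)–(b): forbidden (ΔS, ΔL).
(a)–(c): forbidden (parity, ΔS, ΔL).
(a)–(d): allowed.
(b)–(c): allowed.
(b)–(d): forbidden (parity, ΔS, ΔL).
(c)–(d): forbidden (ΔS, ΔL, ΔJ).
Allowed pairs: 2 of 6.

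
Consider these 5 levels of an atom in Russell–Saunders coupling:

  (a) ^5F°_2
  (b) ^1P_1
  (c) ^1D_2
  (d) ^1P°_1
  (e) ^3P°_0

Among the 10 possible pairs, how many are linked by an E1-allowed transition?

(a)–(b): forbidden (ΔS, ΔL).
(a)–(c): forbidden (ΔS).
(a)–(d): forbidden (parity, ΔS, ΔL).
(a)–(e): forbidden (parity, ΔS, ΔL, ΔJ).
(b)–(c): forbidden (parity).
(b)–(d): allowed.
(b)–(e): forbidden (ΔS).
(c)–(d): allowed.
(c)–(e): forbidden (ΔS, ΔJ).
(d)–(e): forbidden (parity, ΔS).
Allowed pairs: 2 of 10.

2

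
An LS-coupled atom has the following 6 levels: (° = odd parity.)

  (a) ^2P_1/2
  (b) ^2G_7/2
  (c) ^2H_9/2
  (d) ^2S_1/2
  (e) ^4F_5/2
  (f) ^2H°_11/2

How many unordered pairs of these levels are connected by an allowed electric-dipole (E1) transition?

(a)–(b): forbidden (parity, ΔL, ΔJ).
(a)–(c): forbidden (parity, ΔL, ΔJ).
(a)–(d): forbidden (parity).
(a)–(e): forbidden (parity, ΔS, ΔL, ΔJ).
(a)–(f): forbidden (ΔL, ΔJ).
(b)–(c): forbidden (parity).
(b)–(d): forbidden (parity, ΔL, ΔJ).
(b)–(e): forbidden (parity, ΔS).
(b)–(f): forbidden (ΔJ).
(c)–(d): forbidden (parity, ΔL, ΔJ).
(c)–(e): forbidden (parity, ΔS, ΔL, ΔJ).
(c)–(f): allowed.
(d)–(e): forbidden (parity, ΔS, ΔL, ΔJ).
(d)–(f): forbidden (ΔL, ΔJ).
(e)–(f): forbidden (ΔS, ΔL, ΔJ).
Allowed pairs: 1 of 15.

1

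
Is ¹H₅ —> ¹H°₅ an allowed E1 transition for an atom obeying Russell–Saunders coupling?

allowed

Initial level: S=0, L=5, J=5, parity even. Final level: S=0, L=5, J=5, parity odd.
ΔL = 0, ±1 (not L=0↔0): L: 5 → 5, ΔL = +0 — passes.
ΔS = 0: S: 0 → 0 — passes.
Parity must change: even → odd — passes.
ΔJ = 0, ±1 (not J=0↔0): J: 5 → 5, ΔJ = +0 — passes.
All four E1 rules are satisfied.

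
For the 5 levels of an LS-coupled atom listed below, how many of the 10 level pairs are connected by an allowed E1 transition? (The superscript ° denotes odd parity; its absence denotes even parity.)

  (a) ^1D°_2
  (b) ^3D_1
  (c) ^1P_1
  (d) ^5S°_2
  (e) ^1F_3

(a)–(b): forbidden (ΔS).
(a)–(c): allowed.
(a)–(d): forbidden (parity, ΔS, ΔL).
(a)–(e): allowed.
(b)–(c): forbidden (parity, ΔS).
(b)–(d): forbidden (ΔS, ΔL).
(b)–(e): forbidden (parity, ΔS, ΔJ).
(c)–(d): forbidden (ΔS).
(c)–(e): forbidden (parity, ΔL, ΔJ).
(d)–(e): forbidden (ΔS, ΔL).
Allowed pairs: 2 of 10.

2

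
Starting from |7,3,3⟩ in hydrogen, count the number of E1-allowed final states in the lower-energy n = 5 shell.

4

E1 requires Δl = ±1, so l_f ∈ {2, 4}; with 0 ≤ l_f ≤ n_f−1 = 4, the allowed l_f values are {2, 4}.
For l_f = 2: m_f ∈ {m_i−1, m_i, m_i+1} ∩ [−2, 2] = {2} → 1 state.
For l_f = 4: m_f ∈ {m_i−1, m_i, m_i+1} ∩ [−4, 4] = {2, 3, 4} → 3 states.
Total: 4.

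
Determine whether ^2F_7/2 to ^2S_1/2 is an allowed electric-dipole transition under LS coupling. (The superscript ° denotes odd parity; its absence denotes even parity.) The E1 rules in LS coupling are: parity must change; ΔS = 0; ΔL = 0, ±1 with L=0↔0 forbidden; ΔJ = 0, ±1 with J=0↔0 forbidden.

forbidden

Initial level: S=1/2, L=3, J=7/2, parity even. Final level: S=1/2, L=0, J=1/2, parity even.
Parity must change: even → even — fails.
ΔS = 0: S: 1/2 → 1/2 — ok.
ΔL = 0, ±1 (not L=0↔0): L: 3 → 0, ΔL = -3 — fails.
ΔJ = 0, ±1 (not J=0↔0): J: 7/2 → 1/2, ΔJ = -3 — fails.
Rule(s) violated: parity, ΔL, ΔJ.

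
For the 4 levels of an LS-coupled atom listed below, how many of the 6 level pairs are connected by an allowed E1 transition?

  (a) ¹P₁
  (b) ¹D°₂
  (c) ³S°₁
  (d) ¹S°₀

(a)–(b): allowed.
(a)–(c): forbidden (ΔS).
(a)–(d): allowed.
(b)–(c): forbidden (parity, ΔS, ΔL).
(b)–(d): forbidden (parity, ΔL, ΔJ).
(c)–(d): forbidden (parity, ΔS, ΔL).
Allowed pairs: 2 of 6.

2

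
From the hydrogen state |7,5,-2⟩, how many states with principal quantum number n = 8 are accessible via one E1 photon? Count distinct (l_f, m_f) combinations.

E1 requires Δl = ±1, so l_f ∈ {4, 6}; with 0 ≤ l_f ≤ n_f−1 = 7, the allowed l_f values are {4, 6}.
For l_f = 4: m_f ∈ {m_i−1, m_i, m_i+1} ∩ [−4, 4] = {-3, -2, -1} → 3 states.
For l_f = 6: m_f ∈ {m_i−1, m_i, m_i+1} ∩ [−6, 6] = {-3, -2, -1} → 3 states.
Total: 6.

6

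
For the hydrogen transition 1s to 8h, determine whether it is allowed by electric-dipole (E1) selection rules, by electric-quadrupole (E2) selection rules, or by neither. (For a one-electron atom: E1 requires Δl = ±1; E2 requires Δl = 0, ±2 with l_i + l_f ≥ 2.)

Δl = 5 − 0 = +5; l_i + l_f = 5.
E1 (Δl = ±1): not satisfied.
E2 (Δl = 0,±2, l_i+l_f ≥ 2): not satisfied.

neither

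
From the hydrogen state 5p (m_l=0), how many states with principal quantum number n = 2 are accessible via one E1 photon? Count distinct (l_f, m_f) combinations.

1

E1 requires Δl = ±1, so l_f ∈ {0, 2}; with 0 ≤ l_f ≤ n_f−1 = 1, the allowed l_f values are {0}.
For l_f = 0: m_f ∈ {m_i−1, m_i, m_i+1} ∩ [−0, 0] = {0} → 1 state.
Total: 1.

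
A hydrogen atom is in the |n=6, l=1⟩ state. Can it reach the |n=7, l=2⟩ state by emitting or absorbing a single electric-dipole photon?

Δl = 2 − 1 = +1; the E1 rule Δl = ±1 is satisfied.
All E1 selection rules are satisfied.

allowed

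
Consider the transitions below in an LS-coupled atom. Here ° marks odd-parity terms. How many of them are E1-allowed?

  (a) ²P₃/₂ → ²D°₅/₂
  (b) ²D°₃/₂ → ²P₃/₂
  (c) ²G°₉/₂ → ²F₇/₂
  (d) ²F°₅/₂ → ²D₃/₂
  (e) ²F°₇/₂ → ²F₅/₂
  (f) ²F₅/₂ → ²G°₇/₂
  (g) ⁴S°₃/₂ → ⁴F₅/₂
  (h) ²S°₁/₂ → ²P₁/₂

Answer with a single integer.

7

(a) allowed
(b) allowed
(c) allowed
(d) allowed
(e) allowed
(f) allowed
(g) forbidden (ΔL fails)
(h) allowed
Total allowed: 7 of 8.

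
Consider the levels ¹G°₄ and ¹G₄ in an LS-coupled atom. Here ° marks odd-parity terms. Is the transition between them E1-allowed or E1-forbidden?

Reading off the term symbols: S 0→0, L 4→4, J 4→4, parity odd→even.
ΔL = 0, ±1 (not L=0↔0): L: 4 → 4, ΔL = +0 — satisfied.
Parity must change: odd → even — satisfied.
ΔS = 0: S: 0 → 0 — satisfied.
ΔJ = 0, ±1 (not J=0↔0): J: 4 → 4, ΔJ = +0 — satisfied.
All four E1 rules are satisfied.

allowed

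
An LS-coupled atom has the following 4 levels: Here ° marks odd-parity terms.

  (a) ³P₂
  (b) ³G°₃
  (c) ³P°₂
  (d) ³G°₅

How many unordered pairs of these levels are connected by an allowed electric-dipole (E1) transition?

(a)–(b): forbidden (ΔL).
(a)–(c): allowed.
(a)–(d): forbidden (ΔL, ΔJ).
(b)–(c): forbidden (parity, ΔL).
(b)–(d): forbidden (parity, ΔJ).
(c)–(d): forbidden (parity, ΔL, ΔJ).
Allowed pairs: 1 of 6.

1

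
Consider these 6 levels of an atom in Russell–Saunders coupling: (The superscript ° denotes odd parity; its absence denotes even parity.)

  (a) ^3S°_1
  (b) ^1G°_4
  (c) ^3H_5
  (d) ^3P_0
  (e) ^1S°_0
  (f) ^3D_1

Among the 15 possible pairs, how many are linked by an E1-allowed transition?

(a)–(b): forbidden (parity, ΔS, ΔL, ΔJ).
(a)–(c): forbidden (ΔL, ΔJ).
(a)–(d): allowed.
(a)–(e): forbidden (parity, ΔS, ΔL).
(a)–(f): forbidden (ΔL).
(b)–(c): forbidden (ΔS).
(b)–(d): forbidden (ΔS, ΔL, ΔJ).
(b)–(e): forbidden (parity, ΔL, ΔJ).
(b)–(f): forbidden (ΔS, ΔL, ΔJ).
(c)–(d): forbidden (parity, ΔL, ΔJ).
(c)–(e): forbidden (ΔS, ΔL, ΔJ).
(c)–(f): forbidden (parity, ΔL, ΔJ).
(d)–(e): forbidden (ΔS, ΔJ).
(d)–(f): forbidden (parity).
(e)–(f): forbidden (ΔS, ΔL).
Allowed pairs: 1 of 15.

1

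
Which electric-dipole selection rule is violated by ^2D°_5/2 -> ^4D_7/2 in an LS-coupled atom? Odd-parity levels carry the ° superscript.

the ΔS = 0 rule

Parity must change: odd → even — ok.
ΔS = 0: S: 1/2 → 3/2 — fails.
ΔL = 0, ±1 (not L=0↔0): L: 2 → 2, ΔL = +0 — ok.
ΔJ = 0, ±1 (not J=0↔0): J: 5/2 → 7/2, ΔJ = +1 — ok.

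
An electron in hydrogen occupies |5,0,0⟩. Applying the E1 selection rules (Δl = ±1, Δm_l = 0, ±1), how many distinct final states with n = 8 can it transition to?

E1 requires Δl = ±1, so l_f ∈ {-1, 1}; with 0 ≤ l_f ≤ n_f−1 = 7, the allowed l_f values are {1}.
For l_f = 1: m_f ∈ {m_i−1, m_i, m_i+1} ∩ [−1, 1] = {-1, 0, 1} → 3 states.
Total: 3.

3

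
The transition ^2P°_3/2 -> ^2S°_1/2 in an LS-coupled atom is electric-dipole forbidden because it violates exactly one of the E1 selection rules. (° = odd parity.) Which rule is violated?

Parity must change: odd → odd — fails.
ΔL = 0, ±1 (not L=0↔0): L: 1 → 0, ΔL = -1 — ok.
ΔS = 0: S: 1/2 → 1/2 — ok.
ΔJ = 0, ±1 (not J=0↔0): J: 3/2 → 1/2, ΔJ = -1 — ok.

parity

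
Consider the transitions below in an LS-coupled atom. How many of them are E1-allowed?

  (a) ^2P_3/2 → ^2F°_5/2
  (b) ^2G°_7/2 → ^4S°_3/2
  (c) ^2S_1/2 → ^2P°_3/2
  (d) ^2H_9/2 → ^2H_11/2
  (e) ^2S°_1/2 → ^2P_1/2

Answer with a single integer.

2

(a) forbidden (ΔL fails)
(b) forbidden (parity, ΔS, ΔL, ΔJ fail)
(c) allowed
(d) forbidden (parity fails)
(e) allowed
Total allowed: 2 of 5.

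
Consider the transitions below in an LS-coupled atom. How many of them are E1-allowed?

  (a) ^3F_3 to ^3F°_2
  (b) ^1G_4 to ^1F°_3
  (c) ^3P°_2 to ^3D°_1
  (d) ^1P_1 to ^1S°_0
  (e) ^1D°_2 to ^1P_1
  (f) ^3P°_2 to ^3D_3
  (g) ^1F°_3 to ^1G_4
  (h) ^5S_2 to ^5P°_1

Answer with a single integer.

(a) allowed
(b) allowed
(c) forbidden (parity fails)
(d) allowed
(e) allowed
(f) allowed
(g) allowed
(h) allowed
Total allowed: 7 of 8.

7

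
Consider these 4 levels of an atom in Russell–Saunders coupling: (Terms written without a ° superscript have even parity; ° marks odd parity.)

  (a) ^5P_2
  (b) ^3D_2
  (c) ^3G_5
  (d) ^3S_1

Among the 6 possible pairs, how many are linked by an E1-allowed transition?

0

(a)–(b): forbidden (parity, ΔS).
(a)–(c): forbidden (parity, ΔS, ΔL, ΔJ).
(a)–(d): forbidden (parity, ΔS).
(b)–(c): forbidden (parity, ΔL, ΔJ).
(b)–(d): forbidden (parity, ΔL).
(c)–(d): forbidden (parity, ΔL, ΔJ).
Allowed pairs: 0 of 6.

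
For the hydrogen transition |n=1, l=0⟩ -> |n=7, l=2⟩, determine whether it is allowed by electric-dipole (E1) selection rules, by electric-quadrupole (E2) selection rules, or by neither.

E2

Δl = 2 − 0 = +2; l_i + l_f = 2.
E1 (Δl = ±1): not satisfied.
E2 (Δl = 0,±2, l_i+l_f ≥ 2): satisfied.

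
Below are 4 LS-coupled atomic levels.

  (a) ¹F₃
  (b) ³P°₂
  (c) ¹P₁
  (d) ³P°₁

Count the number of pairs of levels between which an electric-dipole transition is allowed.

0

(a)–(b): forbidden (ΔS, ΔL).
(a)–(c): forbidden (parity, ΔL, ΔJ).
(a)–(d): forbidden (ΔS, ΔL, ΔJ).
(b)–(c): forbidden (ΔS).
(b)–(d): forbidden (parity).
(c)–(d): forbidden (ΔS).
Allowed pairs: 0 of 6.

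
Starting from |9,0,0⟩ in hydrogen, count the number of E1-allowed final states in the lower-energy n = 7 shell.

3

E1 requires Δl = ±1, so l_f ∈ {-1, 1}; with 0 ≤ l_f ≤ n_f−1 = 6, the allowed l_f values are {1}.
For l_f = 1: m_f ∈ {m_i−1, m_i, m_i+1} ∩ [−1, 1] = {-1, 0, 1} → 3 states.
Total: 3.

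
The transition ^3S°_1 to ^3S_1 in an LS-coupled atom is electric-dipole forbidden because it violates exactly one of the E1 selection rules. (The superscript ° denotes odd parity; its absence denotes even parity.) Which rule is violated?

the L=0 ↔ L=0 exclusion

Reading off the term symbols: S 1→1, L 0→0, J 1→1, parity odd→even.
ΔS = 0: S: 1 → 1 — ✓.
ΔJ = 0, ±1 (not J=0↔0): J: 1 → 1, ΔJ = +0 — ✓.
ΔL = 0, ±1 (not L=0↔0): L: 0 → 0, ΔL = +0 — ✗.
Parity must change: odd → even — ✓.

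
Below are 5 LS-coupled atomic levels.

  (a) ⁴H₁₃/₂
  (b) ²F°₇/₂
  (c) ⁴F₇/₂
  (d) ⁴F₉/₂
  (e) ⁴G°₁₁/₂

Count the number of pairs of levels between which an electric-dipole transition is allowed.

(a)–(b): forbidden (ΔS, ΔL, ΔJ).
(a)–(c): forbidden (parity, ΔL, ΔJ).
(a)–(d): forbidden (parity, ΔL, ΔJ).
(a)–(e): allowed.
(b)–(c): forbidden (ΔS).
(b)–(d): forbidden (ΔS).
(b)–(e): forbidden (parity, ΔS, ΔJ).
(c)–(d): forbidden (parity).
(c)–(e): forbidden (ΔJ).
(d)–(e): allowed.
Allowed pairs: 2 of 10.

2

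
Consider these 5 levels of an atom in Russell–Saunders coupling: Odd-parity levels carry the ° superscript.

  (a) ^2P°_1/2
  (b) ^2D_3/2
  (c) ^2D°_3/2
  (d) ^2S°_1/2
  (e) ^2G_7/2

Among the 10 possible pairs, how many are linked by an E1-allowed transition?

2

(a)–(b): allowed.
(a)–(c): forbidden (parity).
(a)–(d): forbidden (parity).
(a)–(e): forbidden (ΔL, ΔJ).
(b)–(c): allowed.
(b)–(d): forbidden (ΔL).
(b)–(e): forbidden (parity, ΔL, ΔJ).
(c)–(d): forbidden (parity, ΔL).
(c)–(e): forbidden (ΔL, ΔJ).
(d)–(e): forbidden (ΔL, ΔJ).
Allowed pairs: 2 of 10.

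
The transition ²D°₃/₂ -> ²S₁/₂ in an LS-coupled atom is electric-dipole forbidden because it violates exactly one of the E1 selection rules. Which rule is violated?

the ΔL = 0, ±1 rule

Reading off the term symbols: S 1/2→1/2, L 2→0, J 3/2→1/2, parity odd→even.
Parity must change: odd → even — passes.
ΔS = 0: S: 1/2 → 1/2 — passes.
ΔL = 0, ±1 (not L=0↔0): L: 2 → 0, ΔL = -2 — fails.
ΔJ = 0, ±1 (not J=0↔0): J: 3/2 → 1/2, ΔJ = -1 — passes.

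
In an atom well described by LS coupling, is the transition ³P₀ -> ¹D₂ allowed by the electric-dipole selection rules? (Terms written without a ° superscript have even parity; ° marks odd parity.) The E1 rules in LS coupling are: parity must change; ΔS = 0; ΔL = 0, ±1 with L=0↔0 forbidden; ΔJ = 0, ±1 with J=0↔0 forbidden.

forbidden

ΔL = 0, ±1 (not L=0↔0): L: 1 → 2, ΔL = +1 — passes.
ΔS = 0: S: 1 → 0 — fails.
ΔJ = 0, ±1 (not J=0↔0): J: 0 → 2, ΔJ = +2 — fails.
Parity must change: even → even — fails.
Rule(s) violated: parity, ΔS, ΔJ.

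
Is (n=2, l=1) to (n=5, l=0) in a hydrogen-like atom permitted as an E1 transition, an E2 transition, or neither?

E1

Δl = 0 − 1 = -1; l_i + l_f = 1.
E1 (Δl = ±1): satisfied.
E2 (Δl = 0,±2, l_i+l_f ≥ 2): not satisfied.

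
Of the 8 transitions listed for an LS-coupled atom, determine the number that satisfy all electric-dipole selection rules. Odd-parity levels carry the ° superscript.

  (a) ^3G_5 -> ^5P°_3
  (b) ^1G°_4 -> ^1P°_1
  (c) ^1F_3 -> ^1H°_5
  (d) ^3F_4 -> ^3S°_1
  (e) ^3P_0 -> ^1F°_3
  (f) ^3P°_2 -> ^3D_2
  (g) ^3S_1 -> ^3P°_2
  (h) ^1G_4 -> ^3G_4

(a) forbidden (ΔS, ΔL, ΔJ fail)
(b) forbidden (parity, ΔL, ΔJ fail)
(c) forbidden (ΔL, ΔJ fail)
(d) forbidden (ΔL, ΔJ fail)
(e) forbidden (ΔS, ΔL, ΔJ fail)
(f) allowed
(g) allowed
(h) forbidden (parity, ΔS fail)
Total allowed: 2 of 8.

2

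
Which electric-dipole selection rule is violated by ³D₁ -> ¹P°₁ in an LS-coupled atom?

the ΔS = 0 rule

Initial level: S=1, L=2, J=1, parity even. Final level: S=0, L=1, J=1, parity odd.
Parity must change: even → odd — ✓.
ΔS = 0: S: 1 → 0 — ✗.
ΔL = 0, ±1 (not L=0↔0): L: 2 → 1, ΔL = -1 — ✓.
ΔJ = 0, ±1 (not J=0↔0): J: 1 → 1, ΔJ = +0 — ✓.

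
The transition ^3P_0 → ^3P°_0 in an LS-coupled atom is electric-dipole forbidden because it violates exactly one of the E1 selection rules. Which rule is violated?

Initial level: S=1, L=1, J=0, parity even. Final level: S=1, L=1, J=0, parity odd.
Parity must change: even → odd — ✓.
ΔS = 0: S: 1 → 1 — ✓.
ΔL = 0, ±1 (not L=0↔0): L: 1 → 1, ΔL = +0 — ✓.
ΔJ = 0, ±1 (not J=0↔0): J: 0 → 0, ΔJ = +0 — ✗.

the J=0 ↔ J=0 exclusion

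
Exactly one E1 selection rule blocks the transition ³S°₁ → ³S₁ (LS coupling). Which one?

the L=0 ↔ L=0 exclusion

Parity must change: odd → even — satisfied.
ΔS = 0: S: 1 → 1 — satisfied.
ΔL = 0, ±1 (not L=0↔0): L: 0 → 0, ΔL = +0 — violated.
ΔJ = 0, ±1 (not J=0↔0): J: 1 → 1, ΔJ = +0 — satisfied.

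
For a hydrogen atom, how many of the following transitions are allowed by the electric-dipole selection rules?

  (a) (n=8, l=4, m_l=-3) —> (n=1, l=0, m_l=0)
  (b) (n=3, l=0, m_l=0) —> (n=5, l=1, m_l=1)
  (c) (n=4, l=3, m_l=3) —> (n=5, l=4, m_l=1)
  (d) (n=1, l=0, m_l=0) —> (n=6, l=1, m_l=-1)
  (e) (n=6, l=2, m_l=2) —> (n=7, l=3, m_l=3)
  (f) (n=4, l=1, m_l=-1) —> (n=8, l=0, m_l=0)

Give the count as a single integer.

4

(a) forbidden — Δl = -4 (E1 requires Δl = ±1); Δm_l = +3 (E1 requires Δm_l = 0, ±1)
(b) allowed
(c) forbidden — Δm_l = -2 (E1 requires Δm_l = 0, ±1)
(d) allowed
(e) allowed
(f) allowed
Total allowed: 4 of 6.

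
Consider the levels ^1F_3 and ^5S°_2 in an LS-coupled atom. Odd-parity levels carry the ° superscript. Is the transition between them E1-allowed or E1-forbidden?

ΔJ = 0, ±1 (not J=0↔0): J: 3 → 2, ΔJ = -1 — ok.
ΔS = 0: S: 0 → 2 — fails.
Parity must change: even → odd — ok.
ΔL = 0, ±1 (not L=0↔0): L: 3 → 0, ΔL = -3 — fails.
Rule(s) violated: ΔS, ΔL.

forbidden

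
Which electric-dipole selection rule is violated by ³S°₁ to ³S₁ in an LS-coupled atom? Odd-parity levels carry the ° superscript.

the L=0 ↔ L=0 exclusion

ΔJ = 0, ±1 (not J=0↔0): J: 1 → 1, ΔJ = +0 — satisfied.
ΔL = 0, ±1 (not L=0↔0): L: 0 → 0, ΔL = +0 — violated.
ΔS = 0: S: 1 → 1 — satisfied.
Parity must change: odd → even — satisfied.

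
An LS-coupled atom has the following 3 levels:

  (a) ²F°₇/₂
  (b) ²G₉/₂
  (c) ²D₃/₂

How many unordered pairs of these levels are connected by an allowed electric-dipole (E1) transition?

1

(a)–(b): allowed.
(a)–(c): forbidden (ΔJ).
(b)–(c): forbidden (parity, ΔL, ΔJ).
Allowed pairs: 1 of 3.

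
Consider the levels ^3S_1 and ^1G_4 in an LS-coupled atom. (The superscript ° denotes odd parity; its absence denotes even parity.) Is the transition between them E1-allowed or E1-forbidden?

Initial level: S=1, L=0, J=1, parity even. Final level: S=0, L=4, J=4, parity even.
Parity must change: even → even — fails.
ΔS = 0: S: 1 → 0 — fails.
ΔL = 0, ±1 (not L=0↔0): L: 0 → 4, ΔL = +4 — fails.
ΔJ = 0, ±1 (not J=0↔0): J: 1 → 4, ΔJ = +3 — fails.
Rule(s) violated: parity, ΔS, ΔL, ΔJ.

forbidden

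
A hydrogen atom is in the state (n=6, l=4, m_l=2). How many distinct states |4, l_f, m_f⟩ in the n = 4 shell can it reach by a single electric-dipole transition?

3

E1 requires Δl = ±1, so l_f ∈ {3, 5}; with 0 ≤ l_f ≤ n_f−1 = 3, the allowed l_f values are {3}.
For l_f = 3: m_f ∈ {m_i−1, m_i, m_i+1} ∩ [−3, 3] = {1, 2, 3} → 3 states.
Total: 3.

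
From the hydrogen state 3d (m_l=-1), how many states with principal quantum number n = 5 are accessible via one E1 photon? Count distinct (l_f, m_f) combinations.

5

E1 requires Δl = ±1, so l_f ∈ {1, 3}; with 0 ≤ l_f ≤ n_f−1 = 4, the allowed l_f values are {1, 3}.
For l_f = 1: m_f ∈ {m_i−1, m_i, m_i+1} ∩ [−1, 1] = {-1, 0} → 2 states.
For l_f = 3: m_f ∈ {m_i−1, m_i, m_i+1} ∩ [−3, 3] = {-2, -1, 0} → 3 states.
Total: 5.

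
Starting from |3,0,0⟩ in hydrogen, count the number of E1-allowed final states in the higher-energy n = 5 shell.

3

E1 requires Δl = ±1, so l_f ∈ {-1, 1}; with 0 ≤ l_f ≤ n_f−1 = 4, the allowed l_f values are {1}.
For l_f = 1: m_f ∈ {m_i−1, m_i, m_i+1} ∩ [−1, 1] = {-1, 0, 1} → 3 states.
Total: 3.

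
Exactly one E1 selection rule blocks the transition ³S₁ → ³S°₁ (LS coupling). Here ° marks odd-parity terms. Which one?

the L=0 ↔ L=0 exclusion

Parity must change: even → odd — satisfied.
ΔS = 0: S: 1 → 1 — satisfied.
ΔL = 0, ±1 (not L=0↔0): L: 0 → 0, ΔL = +0 — violated.
ΔJ = 0, ±1 (not J=0↔0): J: 1 → 1, ΔJ = +0 — satisfied.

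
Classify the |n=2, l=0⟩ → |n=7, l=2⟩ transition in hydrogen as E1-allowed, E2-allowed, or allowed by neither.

Δl = 2 − 0 = +2; l_i + l_f = 2.
E1 (Δl = ±1): not satisfied.
E2 (Δl = 0,±2, l_i+l_f ≥ 2): satisfied.

E2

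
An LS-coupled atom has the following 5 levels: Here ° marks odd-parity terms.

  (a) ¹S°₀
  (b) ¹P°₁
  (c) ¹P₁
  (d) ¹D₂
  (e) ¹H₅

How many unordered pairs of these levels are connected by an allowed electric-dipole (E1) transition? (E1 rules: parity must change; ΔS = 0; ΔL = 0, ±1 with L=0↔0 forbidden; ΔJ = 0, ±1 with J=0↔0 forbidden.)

(a)–(b): forbidden (parity).
(a)–(c): allowed.
(a)–(d): forbidden (ΔL, ΔJ).
(a)–(e): forbidden (ΔL, ΔJ).
(b)–(c): allowed.
(b)–(d): allowed.
(b)–(e): forbidden (ΔL, ΔJ).
(c)–(d): forbidden (parity).
(c)–(e): forbidden (parity, ΔL, ΔJ).
(d)–(e): forbidden (parity, ΔL, ΔJ).
Allowed pairs: 3 of 10.

3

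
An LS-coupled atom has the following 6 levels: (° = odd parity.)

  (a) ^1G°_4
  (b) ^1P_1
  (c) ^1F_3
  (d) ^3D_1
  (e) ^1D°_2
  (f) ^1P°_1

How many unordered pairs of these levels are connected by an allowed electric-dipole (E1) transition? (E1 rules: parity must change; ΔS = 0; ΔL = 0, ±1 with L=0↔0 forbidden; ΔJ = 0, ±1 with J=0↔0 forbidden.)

(a)–(b): forbidden (ΔL, ΔJ).
(a)–(c): allowed.
(a)–(d): forbidden (ΔS, ΔL, ΔJ).
(a)–(e): forbidden (parity, ΔL, ΔJ).
(a)–(f): forbidden (parity, ΔL, ΔJ).
(b)–(c): forbidden (parity, ΔL, ΔJ).
(b)–(d): forbidden (parity, ΔS).
(b)–(e): allowed.
(b)–(f): allowed.
(c)–(d): forbidden (parity, ΔS, ΔJ).
(c)–(e): allowed.
(c)–(f): forbidden (ΔL, ΔJ).
(d)–(e): forbidden (ΔS).
(d)–(f): forbidden (ΔS).
(e)–(f): forbidden (parity).
Allowed pairs: 4 of 15.

4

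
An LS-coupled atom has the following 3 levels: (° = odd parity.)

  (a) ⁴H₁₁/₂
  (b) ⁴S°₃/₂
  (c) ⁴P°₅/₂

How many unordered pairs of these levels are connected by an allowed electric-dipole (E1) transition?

(a)–(b): forbidden (ΔL, ΔJ).
(a)–(c): forbidden (ΔL, ΔJ).
(b)–(c): forbidden (parity).
Allowed pairs: 0 of 3.

0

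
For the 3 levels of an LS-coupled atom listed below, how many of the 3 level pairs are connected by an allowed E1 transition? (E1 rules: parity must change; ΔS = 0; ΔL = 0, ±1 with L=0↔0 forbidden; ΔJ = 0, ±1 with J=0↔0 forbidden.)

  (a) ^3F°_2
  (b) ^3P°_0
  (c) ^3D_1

2

(a)–(b): forbidden (parity, ΔL, ΔJ).
(a)–(c): allowed.
(b)–(c): allowed.
Allowed pairs: 2 of 3.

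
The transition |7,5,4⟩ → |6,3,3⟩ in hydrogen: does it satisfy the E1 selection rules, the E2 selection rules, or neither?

Δl = 3 − 5 = -2; l_i + l_f = 8.
Δm_l = -1.
E1 (Δl = ±1, |Δm_l| ≤ 1): not satisfied.
E2 (Δl = 0,±2, l_i+l_f ≥ 2, |Δm_l| ≤ 2): satisfied.

E2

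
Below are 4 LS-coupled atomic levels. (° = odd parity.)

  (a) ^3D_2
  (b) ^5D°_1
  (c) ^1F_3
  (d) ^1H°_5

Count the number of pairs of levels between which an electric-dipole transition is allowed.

(a)–(b): forbidden (ΔS).
(a)–(c): forbidden (parity, ΔS).
(a)–(d): forbidden (ΔS, ΔL, ΔJ).
(b)–(c): forbidden (ΔS, ΔJ).
(b)–(d): forbidden (parity, ΔS, ΔL, ΔJ).
(c)–(d): forbidden (ΔL, ΔJ).
Allowed pairs: 0 of 6.

0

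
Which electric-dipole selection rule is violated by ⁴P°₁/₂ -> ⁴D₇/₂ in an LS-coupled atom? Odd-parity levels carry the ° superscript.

Reading off the term symbols: S 3/2→3/2, L 1→2, J 1/2→7/2, parity odd→even.
Parity must change: odd → even — satisfied.
ΔS = 0: S: 3/2 → 3/2 — satisfied.
ΔL = 0, ±1 (not L=0↔0): L: 1 → 2, ΔL = +1 — satisfied.
ΔJ = 0, ±1 (not J=0↔0): J: 1/2 → 7/2, ΔJ = +3 — violated.

the ΔJ = 0, ±1 rule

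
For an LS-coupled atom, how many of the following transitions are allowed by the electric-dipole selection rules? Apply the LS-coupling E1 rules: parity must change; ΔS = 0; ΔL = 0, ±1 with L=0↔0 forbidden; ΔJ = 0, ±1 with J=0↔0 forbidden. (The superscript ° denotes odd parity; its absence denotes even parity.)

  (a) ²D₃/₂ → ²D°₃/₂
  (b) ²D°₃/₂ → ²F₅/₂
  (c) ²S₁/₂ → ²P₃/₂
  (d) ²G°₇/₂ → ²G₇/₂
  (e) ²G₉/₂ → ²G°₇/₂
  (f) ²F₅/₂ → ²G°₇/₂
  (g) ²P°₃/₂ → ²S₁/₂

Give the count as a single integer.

6

(a) allowed
(b) allowed
(c) forbidden (parity fails)
(d) allowed
(e) allowed
(f) allowed
(g) allowed
Total allowed: 6 of 7.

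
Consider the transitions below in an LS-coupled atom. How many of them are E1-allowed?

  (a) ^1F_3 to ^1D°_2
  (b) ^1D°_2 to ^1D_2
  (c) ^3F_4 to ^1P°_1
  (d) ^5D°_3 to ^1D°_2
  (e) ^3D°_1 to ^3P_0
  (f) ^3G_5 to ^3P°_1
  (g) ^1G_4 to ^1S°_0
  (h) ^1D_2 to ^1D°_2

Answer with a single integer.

4

(a) allowed
(b) allowed
(c) forbidden (ΔS, ΔL, ΔJ fail)
(d) forbidden (parity, ΔS fail)
(e) allowed
(f) forbidden (ΔL, ΔJ fail)
(g) forbidden (ΔL, ΔJ fail)
(h) allowed
Total allowed: 4 of 8.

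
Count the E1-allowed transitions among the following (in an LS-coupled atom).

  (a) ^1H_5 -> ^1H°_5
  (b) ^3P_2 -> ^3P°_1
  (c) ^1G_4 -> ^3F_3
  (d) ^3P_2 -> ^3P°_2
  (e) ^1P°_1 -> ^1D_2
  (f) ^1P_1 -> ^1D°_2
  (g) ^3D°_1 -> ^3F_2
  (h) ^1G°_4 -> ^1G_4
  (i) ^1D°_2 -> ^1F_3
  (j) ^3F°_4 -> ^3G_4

9

(a) allowed
(b) allowed
(c) forbidden (parity, ΔS fail)
(d) allowed
(e) allowed
(f) allowed
(g) allowed
(h) allowed
(i) allowed
(j) allowed
Total allowed: 9 of 10.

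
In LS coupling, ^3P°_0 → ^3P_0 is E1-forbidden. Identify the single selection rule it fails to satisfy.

the J=0 ↔ J=0 exclusion

Parity must change: odd → even — satisfied.
ΔS = 0: S: 1 → 1 — satisfied.
ΔL = 0, ±1 (not L=0↔0): L: 1 → 1, ΔL = +0 — satisfied.
ΔJ = 0, ±1 (not J=0↔0): J: 0 → 0, ΔJ = +0 — violated.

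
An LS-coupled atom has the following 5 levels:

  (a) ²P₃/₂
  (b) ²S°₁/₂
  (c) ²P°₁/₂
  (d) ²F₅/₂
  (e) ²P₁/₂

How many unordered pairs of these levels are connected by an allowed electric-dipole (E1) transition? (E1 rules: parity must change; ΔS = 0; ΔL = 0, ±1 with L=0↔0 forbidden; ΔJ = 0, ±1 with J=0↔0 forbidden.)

(a)–(b): allowed.
(a)–(c): allowed.
(a)–(d): forbidden (parity, ΔL).
(a)–(e): forbidden (parity).
(b)–(c): forbidden (parity).
(b)–(d): forbidden (ΔL, ΔJ).
(b)–(e): allowed.
(c)–(d): forbidden (ΔL, ΔJ).
(c)–(e): allowed.
(d)–(e): forbidden (parity, ΔL, ΔJ).
Allowed pairs: 4 of 10.

4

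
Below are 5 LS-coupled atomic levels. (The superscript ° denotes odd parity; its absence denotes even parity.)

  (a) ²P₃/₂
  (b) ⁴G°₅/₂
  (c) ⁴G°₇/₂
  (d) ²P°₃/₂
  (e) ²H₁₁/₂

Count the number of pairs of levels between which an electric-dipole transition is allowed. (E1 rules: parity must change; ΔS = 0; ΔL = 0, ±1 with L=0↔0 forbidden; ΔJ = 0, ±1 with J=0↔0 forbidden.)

1

(a)–(b): forbidden (ΔS, ΔL).
(a)–(c): forbidden (ΔS, ΔL, ΔJ).
(a)–(d): allowed.
(a)–(e): forbidden (parity, ΔL, ΔJ).
(b)–(c): forbidden (parity).
(b)–(d): forbidden (parity, ΔS, ΔL).
(b)–(e): forbidden (ΔS, ΔJ).
(c)–(d): forbidden (parity, ΔS, ΔL, ΔJ).
(c)–(e): forbidden (ΔS, ΔJ).
(d)–(e): forbidden (ΔL, ΔJ).
Allowed pairs: 1 of 10.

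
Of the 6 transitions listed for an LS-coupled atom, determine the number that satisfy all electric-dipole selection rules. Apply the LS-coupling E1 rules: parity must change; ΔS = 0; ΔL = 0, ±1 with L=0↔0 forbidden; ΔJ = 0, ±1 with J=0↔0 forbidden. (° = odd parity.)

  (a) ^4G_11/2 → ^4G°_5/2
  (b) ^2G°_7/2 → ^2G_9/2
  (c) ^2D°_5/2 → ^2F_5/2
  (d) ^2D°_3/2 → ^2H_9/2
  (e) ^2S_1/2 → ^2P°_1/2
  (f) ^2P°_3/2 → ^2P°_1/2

3

(a) forbidden (ΔJ fails)
(b) allowed
(c) allowed
(d) forbidden (ΔL, ΔJ fail)
(e) allowed
(f) forbidden (parity fails)
Total allowed: 3 of 6.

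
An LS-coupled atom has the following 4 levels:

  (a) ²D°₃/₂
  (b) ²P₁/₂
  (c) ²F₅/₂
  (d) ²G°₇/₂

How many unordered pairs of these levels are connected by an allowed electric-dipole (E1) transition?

(a)–(b): allowed.
(a)–(c): allowed.
(a)–(d): forbidden (parity, ΔL, ΔJ).
(b)–(c): forbidden (parity, ΔL, ΔJ).
(b)–(d): forbidden (ΔL, ΔJ).
(c)–(d): allowed.
Allowed pairs: 3 of 6.

3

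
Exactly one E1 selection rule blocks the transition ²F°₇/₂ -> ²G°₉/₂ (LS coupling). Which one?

parity

Reading off the term symbols: S 1/2→1/2, L 3→4, J 7/2→9/2, parity odd→odd.
Parity must change: odd → odd — ✗.
ΔS = 0: S: 1/2 → 1/2 — ✓.
ΔL = 0, ±1 (not L=0↔0): L: 3 → 4, ΔL = +1 — ✓.
ΔJ = 0, ±1 (not J=0↔0): J: 7/2 → 9/2, ΔJ = +1 — ✓.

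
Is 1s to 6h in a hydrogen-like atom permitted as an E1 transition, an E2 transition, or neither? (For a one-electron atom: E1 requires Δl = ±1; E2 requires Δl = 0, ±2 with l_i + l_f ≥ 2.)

Δl = 5 − 0 = +5; l_i + l_f = 5.
E1 (Δl = ±1): not satisfied.
E2 (Δl = 0,±2, l_i+l_f ≥ 2): not satisfied.

neither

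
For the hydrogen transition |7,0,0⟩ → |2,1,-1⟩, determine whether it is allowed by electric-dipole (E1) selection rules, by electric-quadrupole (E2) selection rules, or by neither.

Δl = 1 − 0 = +1; l_i + l_f = 1.
Δm_l = -1.
E1 (Δl = ±1, |Δm_l| ≤ 1): satisfied.
E2 (Δl = 0,±2, l_i+l_f ≥ 2, |Δm_l| ≤ 2): not satisfied.

E1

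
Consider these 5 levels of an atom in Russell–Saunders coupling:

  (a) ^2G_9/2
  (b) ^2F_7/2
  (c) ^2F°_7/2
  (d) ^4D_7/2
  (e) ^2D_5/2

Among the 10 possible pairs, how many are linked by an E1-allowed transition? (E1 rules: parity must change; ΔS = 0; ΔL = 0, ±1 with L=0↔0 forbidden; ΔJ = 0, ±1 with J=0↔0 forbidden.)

3

(a)–(b): forbidden (parity).
(a)–(c): allowed.
(a)–(d): forbidden (parity, ΔS, ΔL).
(a)–(e): forbidden (parity, ΔL, ΔJ).
(b)–(c): allowed.
(b)–(d): forbidden (parity, ΔS).
(b)–(e): forbidden (parity).
(c)–(d): forbidden (ΔS).
(c)–(e): allowed.
(d)–(e): forbidden (parity, ΔS).
Allowed pairs: 3 of 10.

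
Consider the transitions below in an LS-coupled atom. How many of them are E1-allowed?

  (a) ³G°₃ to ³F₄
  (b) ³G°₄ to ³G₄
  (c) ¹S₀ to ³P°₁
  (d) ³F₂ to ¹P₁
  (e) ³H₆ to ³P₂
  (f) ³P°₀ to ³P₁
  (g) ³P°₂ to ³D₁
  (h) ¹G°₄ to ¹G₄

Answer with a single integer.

(a) allowed
(b) allowed
(c) forbidden (ΔS fails)
(d) forbidden (parity, ΔS, ΔL fail)
(e) forbidden (parity, ΔL, ΔJ fail)
(f) allowed
(g) allowed
(h) allowed
Total allowed: 5 of 8.

5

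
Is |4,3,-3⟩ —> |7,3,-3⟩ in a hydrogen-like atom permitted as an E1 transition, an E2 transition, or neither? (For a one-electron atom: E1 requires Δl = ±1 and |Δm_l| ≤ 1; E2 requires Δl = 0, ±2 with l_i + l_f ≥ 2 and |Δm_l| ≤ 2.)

Δl = 3 − 3 = +0; l_i + l_f = 6.
Δm_l = +0.
E1 (Δl = ±1, |Δm_l| ≤ 1): not satisfied.
E2 (Δl = 0,±2, l_i+l_f ≥ 2, |Δm_l| ≤ 2): satisfied.

E2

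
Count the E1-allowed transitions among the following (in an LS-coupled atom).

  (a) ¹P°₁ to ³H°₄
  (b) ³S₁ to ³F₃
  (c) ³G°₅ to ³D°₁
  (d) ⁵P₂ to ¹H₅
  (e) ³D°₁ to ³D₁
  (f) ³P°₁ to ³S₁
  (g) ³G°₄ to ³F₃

(a) forbidden (parity, ΔS, ΔL, ΔJ fail)
(b) forbidden (parity, ΔL, ΔJ fail)
(c) forbidden (parity, ΔL, ΔJ fail)
(d) forbidden (parity, ΔS, ΔL, ΔJ fail)
(e) allowed
(f) allowed
(g) allowed
Total allowed: 3 of 7.

3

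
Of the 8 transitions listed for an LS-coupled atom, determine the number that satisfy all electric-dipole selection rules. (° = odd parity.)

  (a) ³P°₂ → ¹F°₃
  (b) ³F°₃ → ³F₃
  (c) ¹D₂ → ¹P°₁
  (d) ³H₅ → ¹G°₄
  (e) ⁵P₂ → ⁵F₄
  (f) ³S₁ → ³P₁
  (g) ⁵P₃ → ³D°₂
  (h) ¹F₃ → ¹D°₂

3

(a) forbidden (parity, ΔS, ΔL fail)
(b) allowed
(c) allowed
(d) forbidden (ΔS fails)
(e) forbidden (parity, ΔL, ΔJ fail)
(f) forbidden (parity fails)
(g) forbidden (ΔS fails)
(h) allowed
Total allowed: 3 of 8.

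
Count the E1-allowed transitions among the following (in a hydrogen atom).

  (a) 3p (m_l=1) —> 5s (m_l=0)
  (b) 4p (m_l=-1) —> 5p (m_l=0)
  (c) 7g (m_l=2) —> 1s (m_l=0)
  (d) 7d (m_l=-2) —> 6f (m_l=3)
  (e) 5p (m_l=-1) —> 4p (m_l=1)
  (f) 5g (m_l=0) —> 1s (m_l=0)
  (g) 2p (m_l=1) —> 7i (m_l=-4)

(a) allowed
(b) forbidden — Δl = +0 (E1 requires Δl = ±1)
(c) forbidden — Δl = -4 (E1 requires Δl = ±1); Δm_l = -2 (E1 requires Δm_l = 0, ±1)
(d) forbidden — Δm_l = +5 (E1 requires Δm_l = 0, ±1)
(e) forbidden — Δl = +0 (E1 requires Δl = ±1); Δm_l = +2 (E1 requires Δm_l = 0, ±1)
(f) forbidden — Δl = -4 (E1 requires Δl = ±1)
(g) forbidden — Δl = +5 (E1 requires Δl = ±1); Δm_l = -5 (E1 requires Δm_l = 0, ±1)
Total allowed: 1 of 7.

1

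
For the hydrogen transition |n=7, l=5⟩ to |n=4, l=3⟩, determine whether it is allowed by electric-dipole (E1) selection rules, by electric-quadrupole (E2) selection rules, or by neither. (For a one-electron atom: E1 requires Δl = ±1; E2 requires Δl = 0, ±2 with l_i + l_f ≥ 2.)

Δl = 3 − 5 = -2; l_i + l_f = 8.
E1 (Δl = ±1): not satisfied.
E2 (Δl = 0,±2, l_i+l_f ≥ 2): satisfied.

E2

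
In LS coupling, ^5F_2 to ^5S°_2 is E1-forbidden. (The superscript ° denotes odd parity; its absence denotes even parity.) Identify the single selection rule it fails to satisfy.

the ΔL = 0, ±1 rule

Parity must change: even → odd — ✓.
ΔS = 0: S: 2 → 2 — ✓.
ΔL = 0, ±1 (not L=0↔0): L: 3 → 0, ΔL = -3 — ✗.
ΔJ = 0, ±1 (not J=0↔0): J: 2 → 2, ΔJ = +0 — ✓.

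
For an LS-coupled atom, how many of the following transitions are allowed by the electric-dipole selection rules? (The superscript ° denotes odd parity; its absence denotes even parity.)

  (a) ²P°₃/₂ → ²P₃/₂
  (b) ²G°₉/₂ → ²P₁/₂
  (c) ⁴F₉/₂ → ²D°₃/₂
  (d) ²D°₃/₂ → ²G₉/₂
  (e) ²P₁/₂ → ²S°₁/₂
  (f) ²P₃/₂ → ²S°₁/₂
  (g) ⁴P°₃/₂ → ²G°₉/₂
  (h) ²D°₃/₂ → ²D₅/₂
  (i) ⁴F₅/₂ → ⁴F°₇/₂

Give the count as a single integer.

(a) allowed
(b) forbidden (ΔL, ΔJ fail)
(c) forbidden (ΔS, ΔJ fail)
(d) forbidden (ΔL, ΔJ fail)
(e) allowed
(f) allowed
(g) forbidden (parity, ΔS, ΔL, ΔJ fail)
(h) allowed
(i) allowed
Total allowed: 5 of 9.

5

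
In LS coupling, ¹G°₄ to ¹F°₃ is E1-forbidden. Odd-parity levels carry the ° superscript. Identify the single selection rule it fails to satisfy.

parity

Reading off the term symbols: S 0→0, L 4→3, J 4→3, parity odd→odd.
Parity must change: odd → odd — fails.
ΔS = 0: S: 0 → 0 — ok.
ΔL = 0, ±1 (not L=0↔0): L: 4 → 3, ΔL = -1 — ok.
ΔJ = 0, ±1 (not J=0↔0): J: 4 → 3, ΔJ = -1 — ok.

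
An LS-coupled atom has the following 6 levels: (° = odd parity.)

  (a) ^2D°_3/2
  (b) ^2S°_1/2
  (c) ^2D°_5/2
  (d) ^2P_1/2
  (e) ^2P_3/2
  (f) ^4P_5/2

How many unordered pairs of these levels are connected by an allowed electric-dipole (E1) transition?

(a)–(b): forbidden (parity, ΔL).
(a)–(c): forbidden (parity).
(a)–(d): allowed.
(a)–(e): allowed.
(a)–(f): forbidden (ΔS).
(b)–(c): forbidden (parity, ΔL, ΔJ).
(b)–(d): allowed.
(b)–(e): allowed.
(b)–(f): forbidden (ΔS, ΔJ).
(c)–(d): forbidden (ΔJ).
(c)–(e): allowed.
(c)–(f): forbidden (ΔS).
(d)–(e): forbidden (parity).
(d)–(f): forbidden (parity, ΔS, ΔJ).
(e)–(f): forbidden (parity, ΔS).
Allowed pairs: 5 of 15.

5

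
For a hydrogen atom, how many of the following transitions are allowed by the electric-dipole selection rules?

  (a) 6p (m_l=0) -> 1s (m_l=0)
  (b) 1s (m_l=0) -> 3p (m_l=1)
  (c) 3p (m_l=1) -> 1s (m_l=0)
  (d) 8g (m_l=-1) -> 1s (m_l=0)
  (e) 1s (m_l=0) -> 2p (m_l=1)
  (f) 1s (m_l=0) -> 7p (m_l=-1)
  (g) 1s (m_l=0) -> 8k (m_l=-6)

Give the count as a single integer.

5

(a) allowed
(b) allowed
(c) allowed
(d) forbidden — Δl = -4 (E1 requires Δl = ±1)
(e) allowed
(f) allowed
(g) forbidden — Δl = +7 (E1 requires Δl = ±1); Δm_l = -6 (E1 requires Δm_l = 0, ±1)
Total allowed: 5 of 7.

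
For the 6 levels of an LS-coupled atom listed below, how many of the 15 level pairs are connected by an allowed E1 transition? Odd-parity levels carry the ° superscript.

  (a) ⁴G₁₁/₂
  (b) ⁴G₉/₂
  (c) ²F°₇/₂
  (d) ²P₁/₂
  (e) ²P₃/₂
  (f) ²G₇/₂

1

(a)–(b): forbidden (parity).
(a)–(c): forbidden (ΔS, ΔJ).
(a)–(d): forbidden (parity, ΔS, ΔL, ΔJ).
(a)–(e): forbidden (parity, ΔS, ΔL, ΔJ).
(a)–(f): forbidden (parity, ΔS, ΔJ).
(b)–(c): forbidden (ΔS).
(b)–(d): forbidden (parity, ΔS, ΔL, ΔJ).
(b)–(e): forbidden (parity, ΔS, ΔL, ΔJ).
(b)–(f): forbidden (parity, ΔS).
(c)–(d): forbidden (ΔL, ΔJ).
(c)–(e): forbidden (ΔL, ΔJ).
(c)–(f): allowed.
(d)–(e): forbidden (parity).
(d)–(f): forbidden (parity, ΔL, ΔJ).
(e)–(f): forbidden (parity, ΔL, ΔJ).
Allowed pairs: 1 of 15.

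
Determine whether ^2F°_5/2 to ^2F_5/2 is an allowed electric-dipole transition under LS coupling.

Initial level: S=1/2, L=3, J=5/2, parity odd. Final level: S=1/2, L=3, J=5/2, parity even.
Parity must change: odd → even — passes.
ΔS = 0: S: 1/2 → 1/2 — passes.
ΔL = 0, ±1 (not L=0↔0): L: 3 → 3, ΔL = +0 — passes.
ΔJ = 0, ±1 (not J=0↔0): J: 5/2 → 5/2, ΔJ = +0 — passes.
All four E1 rules are satisfied.

allowed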